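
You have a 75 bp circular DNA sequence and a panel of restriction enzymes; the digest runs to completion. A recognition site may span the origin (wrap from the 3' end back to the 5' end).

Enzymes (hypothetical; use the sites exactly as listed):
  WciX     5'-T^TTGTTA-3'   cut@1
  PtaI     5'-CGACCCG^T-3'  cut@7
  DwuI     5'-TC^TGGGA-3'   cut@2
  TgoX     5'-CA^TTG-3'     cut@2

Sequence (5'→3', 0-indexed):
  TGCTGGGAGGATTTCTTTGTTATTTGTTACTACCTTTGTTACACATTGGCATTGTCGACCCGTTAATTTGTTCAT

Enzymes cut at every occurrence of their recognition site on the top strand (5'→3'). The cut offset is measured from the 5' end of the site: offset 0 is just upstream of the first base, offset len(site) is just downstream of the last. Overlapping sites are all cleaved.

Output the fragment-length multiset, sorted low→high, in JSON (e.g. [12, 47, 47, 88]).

[6,7,10,11,12,12,17]

Per-enzyme occurrences:
  WciX TTTGTTA/1: at [15, 22, 34] ⇒ [16, 23, 35]
  PtaI CGACCCGT/7: at [55] ⇒ [62]
  DwuI (TCTGGGA, off=2): no sites
  TgoX CATTG/2: at [43, 49, 72] ⇒ [45, 51, 74]

Pooled cuts: [16, 23, 35, 45, 51, 62, 74]

Fragments:
  16→23: 7 bp
  23→35: 12 bp
  35→45: 10 bp
  45→51: 6 bp
  51→62: 11 bp
  62→74: 12 bp
  74→16 (wrap): 75-74+16 = 17 bp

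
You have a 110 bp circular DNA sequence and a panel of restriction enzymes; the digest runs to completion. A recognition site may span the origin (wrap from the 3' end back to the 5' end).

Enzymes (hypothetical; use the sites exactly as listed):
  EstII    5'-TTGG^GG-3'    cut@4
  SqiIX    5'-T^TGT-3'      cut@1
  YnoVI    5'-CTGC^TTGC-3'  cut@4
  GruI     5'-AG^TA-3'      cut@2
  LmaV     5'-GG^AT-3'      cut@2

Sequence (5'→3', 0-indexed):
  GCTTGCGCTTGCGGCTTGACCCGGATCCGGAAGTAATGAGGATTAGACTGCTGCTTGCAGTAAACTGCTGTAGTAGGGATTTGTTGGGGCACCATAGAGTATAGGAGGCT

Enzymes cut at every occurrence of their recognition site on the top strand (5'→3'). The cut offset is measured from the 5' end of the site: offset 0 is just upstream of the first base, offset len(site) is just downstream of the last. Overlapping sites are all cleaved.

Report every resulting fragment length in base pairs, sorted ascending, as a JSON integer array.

Per-enzyme occurrences:
  EstII (TTGGGG, off=4): starts [83] → cuts [87]
  SqiIX (TTGT, off=1): starts [80] → cuts [81]
  YnoVI (CTGCTTGC, off=4): starts [50, 108] → cuts [2, 54]
  GruI (AGTA, off=2): starts [31, 58, 71, 97] → cuts [33, 60, 73, 99]
  LmaV (GGAT, off=2): starts [22, 39, 76] → cuts [24, 41, 78]

Pooled cuts: [2, 24, 33, 41, 54, 60, 73, 78, 81, 87, 99]

Fragment lengths:
  2→24: 22 bp
  24→33: 9 bp
  33→41: 8 bp
  41→54: 13 bp
  54→60: 6 bp
  60→73: 13 bp
  73→78: 5 bp
  78→81: 3 bp
  81→87: 6 bp
  87→99: 12 bp
  99→2 (wrap): 110-99+2 = 13 bp

[3,5,6,6,8,9,12,13,13,13,22]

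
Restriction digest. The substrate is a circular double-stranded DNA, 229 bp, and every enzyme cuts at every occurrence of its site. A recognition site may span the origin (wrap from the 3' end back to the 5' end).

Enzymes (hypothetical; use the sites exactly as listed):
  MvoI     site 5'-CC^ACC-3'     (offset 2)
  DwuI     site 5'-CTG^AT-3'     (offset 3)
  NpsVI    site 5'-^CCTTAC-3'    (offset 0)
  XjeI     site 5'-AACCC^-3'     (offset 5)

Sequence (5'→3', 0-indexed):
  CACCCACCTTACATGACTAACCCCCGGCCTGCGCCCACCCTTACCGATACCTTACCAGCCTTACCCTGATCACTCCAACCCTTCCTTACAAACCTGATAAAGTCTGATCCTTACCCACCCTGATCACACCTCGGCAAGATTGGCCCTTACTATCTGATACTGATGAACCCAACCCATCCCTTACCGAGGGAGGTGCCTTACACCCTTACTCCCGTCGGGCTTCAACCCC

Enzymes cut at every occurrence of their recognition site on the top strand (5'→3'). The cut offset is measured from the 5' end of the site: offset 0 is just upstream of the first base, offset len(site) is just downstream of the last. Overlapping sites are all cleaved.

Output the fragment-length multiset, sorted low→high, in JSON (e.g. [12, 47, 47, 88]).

Scan for sites:
  MvoI CCACC/2: at [3, 34, 114, 228] ⇒ [1, 5, 36, 116]
  DwuI CTGAT/3: at [65, 93, 103, 119, 153, 159] ⇒ [68, 96, 106, 122, 156, 162]
  NpsVI CCTTAC/0: at [6, 38, 49, 58, 83, 108, 144, 178, 195, 203] ⇒ [6, 38, 49, 58, 83, 108, 144, 178, 195, 203]
  XjeI AACCC/5: at [18, 76, 165, 170, 223] ⇒ [23, 81, 170, 175, 228]

All cut coordinates (distinct, sorted): [1, 5, 6, 23, 36, 38, 49, 58, 68, 81, 83, 96, 106, 108, 116, 122, 144, 156, 162, 170, 175, 178, 195, 203, 228]

Fragment lengths:
  1→5: 4 bp
  5→6: 1 bp
  6→23: 17 bp
  23→36: 13 bp
  36→38: 2 bp
  38→49: 11 bp
  49→58: 9 bp
  58→68: 10 bp
  68→81: 13 bp
  81→83: 2 bp
  83→96: 13 bp
  96→106: 10 bp
  106→108: 2 bp
  108→116: 8 bp
  116→122: 6 bp
  122→144: 22 bp
  144→156: 12 bp
  156→162: 6 bp
  162→170: 8 bp
  170→175: 5 bp
  175→178: 3 bp
  178→195: 17 bp
  195→203: 8 bp
  203→228: 25 bp
  228→1 (wrap): 229-228+1 = 2 bp

[1,2,2,2,2,3,4,5,6,6,8,8,8,9,10,10,11,12,13,13,13,17,17,22,25]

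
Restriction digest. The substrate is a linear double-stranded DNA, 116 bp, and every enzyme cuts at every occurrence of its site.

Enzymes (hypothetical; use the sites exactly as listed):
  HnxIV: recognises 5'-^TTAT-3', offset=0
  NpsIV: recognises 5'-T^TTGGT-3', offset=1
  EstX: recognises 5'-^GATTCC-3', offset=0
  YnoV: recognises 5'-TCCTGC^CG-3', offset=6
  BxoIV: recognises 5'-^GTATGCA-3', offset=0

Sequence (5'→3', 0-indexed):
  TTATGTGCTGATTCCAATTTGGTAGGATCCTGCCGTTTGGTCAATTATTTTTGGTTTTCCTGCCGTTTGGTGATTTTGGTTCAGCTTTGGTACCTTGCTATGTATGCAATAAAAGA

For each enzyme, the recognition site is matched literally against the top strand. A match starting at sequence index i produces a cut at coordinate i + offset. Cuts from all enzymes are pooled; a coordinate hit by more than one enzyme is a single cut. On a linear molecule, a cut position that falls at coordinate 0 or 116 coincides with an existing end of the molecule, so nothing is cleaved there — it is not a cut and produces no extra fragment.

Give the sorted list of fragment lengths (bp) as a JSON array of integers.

[3,3,6,8,9,9,9,11,13,15,15,15]

Scan for sites:
  HnxIV (TTAT, off=0): starts [0, 44] → cuts [44] (position 0 is a terminus of the linear molecule — no cut)
  NpsIV (TTTGGT, off=1): starts [17, 35, 49, 65, 74, 85] → cuts [18, 36, 50, 66, 75, 86]
  EstX (GATTCC, off=0): starts [9] → cuts [9]
  YnoV (TCCTGCCG, off=6): starts [27, 57] → cuts [33, 63]
  BxoIV (GTATGCA, off=0): starts [101] → cuts [101]

All cut coordinates (distinct, sorted): [9, 18, 33, 36, 44, 50, 63, 66, 75, 86, 101]

Fragment lengths:
  [0,9): 9 bp
  [9,18): 9 bp
  [18,33): 15 bp
  [33,36): 3 bp
  [36,44): 8 bp
  [44,50): 6 bp
  [50,63): 13 bp
  [63,66): 3 bp
  [66,75): 9 bp
  [75,86): 11 bp
  [86,101): 15 bp
  [101,116): 15 bp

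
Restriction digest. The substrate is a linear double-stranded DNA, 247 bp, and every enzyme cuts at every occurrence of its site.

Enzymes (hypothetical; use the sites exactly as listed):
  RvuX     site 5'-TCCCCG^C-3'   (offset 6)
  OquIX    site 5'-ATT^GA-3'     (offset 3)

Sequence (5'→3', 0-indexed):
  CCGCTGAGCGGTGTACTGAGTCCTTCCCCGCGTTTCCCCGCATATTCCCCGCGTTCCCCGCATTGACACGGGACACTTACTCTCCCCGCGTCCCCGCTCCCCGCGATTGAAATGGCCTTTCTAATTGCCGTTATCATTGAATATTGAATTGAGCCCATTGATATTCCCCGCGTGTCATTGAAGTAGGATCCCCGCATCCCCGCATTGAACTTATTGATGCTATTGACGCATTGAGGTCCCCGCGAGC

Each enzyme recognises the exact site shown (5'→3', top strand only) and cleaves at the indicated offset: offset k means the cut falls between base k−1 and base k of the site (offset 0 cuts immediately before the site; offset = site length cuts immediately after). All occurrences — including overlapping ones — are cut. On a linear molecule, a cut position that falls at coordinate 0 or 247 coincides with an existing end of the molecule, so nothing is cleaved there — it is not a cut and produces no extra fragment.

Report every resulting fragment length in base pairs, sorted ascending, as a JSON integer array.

[4,4,5,5,5,7,7,8,8,8,9,9,9,9,9,10,10,11,11,15,24,30,30]

Site scan:
  RvuX (TCCCCGC, off=6): starts [24, 34, 45, 54, 82, 90, 97, 164, 188, 196, 236] → cuts [30, 40, 51, 60, 88, 96, 103, 170, 194, 202, 242]
  OquIX (ATTGA, off=3): starts [61, 105, 135, 142, 147, 156, 176, 203, 212, 221, 229] → cuts [64, 108, 138, 145, 150, 159, 179, 206, 215, 224, 232]

Pooled cuts: [30, 40, 51, 60, 64, 88, 96, 103, 108, 138, 145, 150, 159, 170, 179, 194, 202, 206, 215, 224, 232, 242]

Fragments:
  [0,30): 30 bp
  [30,40): 10 bp
  [40,51): 11 bp
  [51,60): 9 bp
  [60,64): 4 bp
  [64,88): 24 bp
  [88,96): 8 bp
  [96,103): 7 bp
  [103,108): 5 bp
  [108,138): 30 bp
  [138,145): 7 bp
  [145,150): 5 bp
  [150,159): 9 bp
  [159,170): 11 bp
  [170,179): 9 bp
  [179,194): 15 bp
  [194,202): 8 bp
  [202,206): 4 bp
  [206,215): 9 bp
  [215,224): 9 bp
  [224,232): 8 bp
  [232,242): 10 bp
  [242,247): 5 bp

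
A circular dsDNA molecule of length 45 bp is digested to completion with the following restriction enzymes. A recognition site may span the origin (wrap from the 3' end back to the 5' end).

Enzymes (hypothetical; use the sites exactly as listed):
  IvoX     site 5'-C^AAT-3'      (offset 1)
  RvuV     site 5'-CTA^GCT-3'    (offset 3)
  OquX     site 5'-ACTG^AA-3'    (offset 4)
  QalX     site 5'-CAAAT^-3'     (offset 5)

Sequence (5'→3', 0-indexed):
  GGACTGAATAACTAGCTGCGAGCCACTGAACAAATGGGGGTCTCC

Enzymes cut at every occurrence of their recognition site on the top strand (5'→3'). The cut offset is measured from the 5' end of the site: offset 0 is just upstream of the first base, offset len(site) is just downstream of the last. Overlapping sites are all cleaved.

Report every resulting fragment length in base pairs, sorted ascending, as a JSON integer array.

[7,8,14,16]

Site scan:
  IvoX (CAAT, off=1): no sites
  RvuV (CTAGCT, off=3): starts [11] → cuts [14]
  OquX (ACTGAA, off=4): starts [2, 24] → cuts [6, 28]
  QalX (CAAAT, off=5): starts [30] → cuts [35]

All cut coordinates (distinct, sorted): [6, 14, 28, 35]

Fragments:
  6→14: 8 bp
  14→28: 14 bp
  28→35: 7 bp
  35→6 (wrap): 45-35+6 = 16 bp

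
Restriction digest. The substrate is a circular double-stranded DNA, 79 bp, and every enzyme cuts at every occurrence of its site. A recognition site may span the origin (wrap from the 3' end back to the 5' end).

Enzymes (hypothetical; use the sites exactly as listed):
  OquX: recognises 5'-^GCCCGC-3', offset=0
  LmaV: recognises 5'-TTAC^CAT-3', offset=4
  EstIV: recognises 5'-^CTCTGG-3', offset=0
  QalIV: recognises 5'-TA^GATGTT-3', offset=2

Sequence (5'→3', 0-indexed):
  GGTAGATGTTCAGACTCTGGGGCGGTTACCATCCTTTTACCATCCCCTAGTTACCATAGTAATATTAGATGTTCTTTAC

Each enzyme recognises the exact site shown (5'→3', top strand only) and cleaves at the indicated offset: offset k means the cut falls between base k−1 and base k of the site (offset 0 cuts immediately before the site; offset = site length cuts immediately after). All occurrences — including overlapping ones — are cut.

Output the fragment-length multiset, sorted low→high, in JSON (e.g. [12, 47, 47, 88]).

[10,11,13,14,15,16]

Site scan:
  OquX (GCCCGC, off=0): no sites
  LmaV TTACCAT/4: at [25, 36, 50] ⇒ [29, 40, 54]
  EstIV CTCTGG/0: at [14] ⇒ [14]
  QalIV TAGATGTT/2: at [2, 65] ⇒ [4, 67]

Pooled cuts: [4, 14, 29, 40, 54, 67]

Fragment lengths:
  4→14: 10 bp
  14→29: 15 bp
  29→40: 11 bp
  40→54: 14 bp
  54→67: 13 bp
  67→4 (wrap): 79-67+4 = 16 bp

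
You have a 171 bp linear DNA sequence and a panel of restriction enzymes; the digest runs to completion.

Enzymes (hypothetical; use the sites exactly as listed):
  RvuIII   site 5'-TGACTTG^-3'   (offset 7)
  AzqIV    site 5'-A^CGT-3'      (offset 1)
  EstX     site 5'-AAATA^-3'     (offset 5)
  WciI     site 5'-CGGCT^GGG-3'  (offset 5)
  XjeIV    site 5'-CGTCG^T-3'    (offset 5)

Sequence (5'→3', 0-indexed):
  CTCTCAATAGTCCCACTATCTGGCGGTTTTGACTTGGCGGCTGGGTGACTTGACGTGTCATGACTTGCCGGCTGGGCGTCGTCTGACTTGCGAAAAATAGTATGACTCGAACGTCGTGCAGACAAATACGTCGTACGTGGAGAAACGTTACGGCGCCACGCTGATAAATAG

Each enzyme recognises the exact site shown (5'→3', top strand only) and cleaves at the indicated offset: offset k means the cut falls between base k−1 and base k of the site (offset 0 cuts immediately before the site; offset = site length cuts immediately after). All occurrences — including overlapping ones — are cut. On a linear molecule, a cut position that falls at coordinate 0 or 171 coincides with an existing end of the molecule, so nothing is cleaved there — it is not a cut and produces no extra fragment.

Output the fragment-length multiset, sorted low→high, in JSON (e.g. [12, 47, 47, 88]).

Scan for sites:
  RvuIII (TGACTTG, off=7): starts [29, 45, 60, 83] → cuts [36, 52, 67, 90]
  AzqIV (ACGT, off=1): starts [52, 110, 127, 134, 144] → cuts [53, 111, 128, 135, 145]
  EstX (AAATA, off=5): starts [94, 123, 165] → cuts [99, 128, 170]
  WciI (CGGCTGGG, off=5): starts [37, 68] → cuts [42, 73]
  XjeIV (CGTCGT, off=5): starts [76, 111, 128] → cuts [81, 116, 133]

All cut coordinates (distinct, sorted): [36, 42, 52, 53, 67, 73, 81, 90, 99, 111, 116, 128, 133, 135, 145, 170]

Fragment lengths:
  [0,36): 36 bp
  [36,42): 6 bp
  [42,52): 10 bp
  [52,53): 1 bp
  [53,67): 14 bp
  [67,73): 6 bp
  [73,81): 8 bp
  [81,90): 9 bp
  [90,99): 9 bp
  [99,111): 12 bp
  [111,116): 5 bp
  [116,128): 12 bp
  [128,133): 5 bp
  [133,135): 2 bp
  [135,145): 10 bp
  [145,170): 25 bp
  [170,171): 1 bp

[1,1,2,5,5,6,6,8,9,9,10,10,12,12,14,25,36]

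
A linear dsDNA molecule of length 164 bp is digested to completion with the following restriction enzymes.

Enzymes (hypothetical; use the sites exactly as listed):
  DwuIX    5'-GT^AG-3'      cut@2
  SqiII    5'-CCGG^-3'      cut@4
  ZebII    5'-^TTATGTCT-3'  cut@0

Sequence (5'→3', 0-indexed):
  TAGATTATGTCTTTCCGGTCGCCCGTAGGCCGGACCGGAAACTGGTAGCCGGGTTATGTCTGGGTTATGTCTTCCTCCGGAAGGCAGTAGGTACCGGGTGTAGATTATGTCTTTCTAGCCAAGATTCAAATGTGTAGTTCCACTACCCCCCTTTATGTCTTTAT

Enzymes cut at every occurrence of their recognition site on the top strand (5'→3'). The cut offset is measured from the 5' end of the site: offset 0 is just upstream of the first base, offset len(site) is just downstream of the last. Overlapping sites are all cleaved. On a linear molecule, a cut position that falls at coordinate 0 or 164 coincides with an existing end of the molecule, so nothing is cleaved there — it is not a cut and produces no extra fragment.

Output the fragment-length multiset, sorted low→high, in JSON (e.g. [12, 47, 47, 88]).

[1,3,4,4,5,6,7,8,8,8,9,11,12,14,16,17,31]

Site scan:
  DwuIX (GTAG, off=2): starts [24, 44, 86, 99, 133] → cuts [26, 46, 88, 101, 135]
  SqiII (CCGG, off=4): starts [14, 29, 34, 48, 76, 93] → cuts [18, 33, 38, 52, 80, 97]
  ZebII (TTATGTCT, off=0): starts [4, 53, 64, 104, 152] → cuts [4, 53, 64, 104, 152]

All cut coordinates (distinct, sorted): [4, 18, 26, 33, 38, 46, 52, 53, 64, 80, 88, 97, 101, 104, 135, 152]

Fragments:
  [0,4): 4 bp
  [4,18): 14 bp
  [18,26): 8 bp
  [26,33): 7 bp
  [33,38): 5 bp
  [38,46): 8 bp
  [46,52): 6 bp
  [52,53): 1 bp
  [53,64): 11 bp
  [64,80): 16 bp
  [80,88): 8 bp
  [88,97): 9 bp
  [97,101): 4 bp
  [101,104): 3 bp
  [104,135): 31 bp
  [135,152): 17 bp
  [152,164): 12 bp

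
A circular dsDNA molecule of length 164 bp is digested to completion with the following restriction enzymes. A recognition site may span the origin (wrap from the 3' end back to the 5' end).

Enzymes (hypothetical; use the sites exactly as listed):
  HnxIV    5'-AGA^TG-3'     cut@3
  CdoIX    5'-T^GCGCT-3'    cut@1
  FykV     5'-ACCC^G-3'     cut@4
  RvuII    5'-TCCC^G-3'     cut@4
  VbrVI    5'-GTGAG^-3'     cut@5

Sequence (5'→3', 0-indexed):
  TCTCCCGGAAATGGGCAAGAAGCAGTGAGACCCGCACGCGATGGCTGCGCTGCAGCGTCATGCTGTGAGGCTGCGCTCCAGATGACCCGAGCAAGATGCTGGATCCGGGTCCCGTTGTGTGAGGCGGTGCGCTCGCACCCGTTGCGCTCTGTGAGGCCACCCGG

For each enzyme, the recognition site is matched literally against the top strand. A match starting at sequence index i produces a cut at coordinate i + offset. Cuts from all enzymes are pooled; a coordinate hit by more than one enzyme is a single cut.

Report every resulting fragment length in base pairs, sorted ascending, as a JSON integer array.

[3,3,4,5,6,7,8,8,10,10,12,12,13,17,23,23]

Per-enzyme occurrences:
  HnxIV (AGATG, off=3): starts [79, 93] → cuts [82, 96]
  CdoIX (TGCGCT, off=1): starts [45, 71, 127, 142] → cuts [46, 72, 128, 143]
  FykV (ACCCG, off=4): starts [29, 84, 136, 158] → cuts [33, 88, 140, 162]
  RvuII (TCCCG, off=4): starts [2, 109] → cuts [6, 113]
  VbrVI (GTGAG, off=5): starts [24, 64, 118, 150] → cuts [29, 69, 123, 155]

All cut coordinates (distinct, sorted): [6, 29, 33, 46, 69, 72, 82, 88, 96, 113, 123, 128, 140, 143, 155, 162]

Fragments:
  6→29: 23 bp
  29→33: 4 bp
  33→46: 13 bp
  46→69: 23 bp
  69→72: 3 bp
  72→82: 10 bp
  82→88: 6 bp
  88→96: 8 bp
  96→113: 17 bp
  113→123: 10 bp
  123→128: 5 bp
  128→140: 12 bp
  140→143: 3 bp
  143→155: 12 bp
  155→162: 7 bp
  162→6 (wrap): 164-162+6 = 8 bp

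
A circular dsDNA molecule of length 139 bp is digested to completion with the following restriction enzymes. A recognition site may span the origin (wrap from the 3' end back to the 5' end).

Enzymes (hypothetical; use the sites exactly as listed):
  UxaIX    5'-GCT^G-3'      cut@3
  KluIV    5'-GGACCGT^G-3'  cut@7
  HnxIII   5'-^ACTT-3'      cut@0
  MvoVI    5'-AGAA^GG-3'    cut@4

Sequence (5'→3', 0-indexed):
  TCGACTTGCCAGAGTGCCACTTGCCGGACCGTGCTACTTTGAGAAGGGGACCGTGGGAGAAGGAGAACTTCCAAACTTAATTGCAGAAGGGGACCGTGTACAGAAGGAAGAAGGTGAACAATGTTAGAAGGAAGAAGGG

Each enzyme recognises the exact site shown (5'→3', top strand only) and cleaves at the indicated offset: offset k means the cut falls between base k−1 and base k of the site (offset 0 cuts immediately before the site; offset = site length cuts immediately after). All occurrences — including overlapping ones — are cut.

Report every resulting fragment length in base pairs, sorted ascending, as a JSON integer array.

[3,5,6,7,7,7,8,8,9,9,10,14,14,15,17]

Per-enzyme occurrences:
  UxaIX (GCTG, off=3): no sites
  KluIV GGACCGTG/7: at [25, 47, 90] ⇒ [32, 54, 97]
  HnxIII ACTT/0: at [3, 18, 35, 66, 74] ⇒ [3, 18, 35, 66, 74]
  MvoVI AGAAGG/4: at [41, 57, 84, 101, 108, 125, 132] ⇒ [45, 61, 88, 105, 112, 129, 136]

All cut coordinates (distinct, sorted): [3, 18, 32, 35, 45, 54, 61, 66, 74, 88, 97, 105, 112, 129, 136]

Fragments:
  3→18: 15 bp
  18→32: 14 bp
  32→35: 3 bp
  35→45: 10 bp
  45→54: 9 bp
  54→61: 7 bp
  61→66: 5 bp
  66→74: 8 bp
  74→88: 14 bp
  88→97: 9 bp
  97→105: 8 bp
  105→112: 7 bp
  112→129: 17 bp
  129→136: 7 bp
  136→3 (wrap): 139-136+3 = 6 bp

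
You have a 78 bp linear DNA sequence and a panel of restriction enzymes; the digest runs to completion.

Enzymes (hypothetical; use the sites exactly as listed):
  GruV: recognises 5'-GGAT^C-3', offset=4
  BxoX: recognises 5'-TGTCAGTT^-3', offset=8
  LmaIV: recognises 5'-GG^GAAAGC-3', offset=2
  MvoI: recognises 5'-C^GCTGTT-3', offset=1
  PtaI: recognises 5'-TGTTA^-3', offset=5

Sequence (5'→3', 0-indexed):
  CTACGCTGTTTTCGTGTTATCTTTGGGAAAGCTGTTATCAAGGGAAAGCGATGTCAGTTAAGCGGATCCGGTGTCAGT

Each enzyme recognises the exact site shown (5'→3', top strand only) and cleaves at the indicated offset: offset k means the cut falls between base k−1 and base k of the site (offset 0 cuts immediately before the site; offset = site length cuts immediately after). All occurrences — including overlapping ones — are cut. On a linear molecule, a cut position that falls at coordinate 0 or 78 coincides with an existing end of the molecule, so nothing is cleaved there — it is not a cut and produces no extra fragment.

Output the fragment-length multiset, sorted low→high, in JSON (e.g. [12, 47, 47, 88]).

Scan for sites:
  GruV (GGATC, off=4): starts [63] → cuts [67]
  BxoX (TGTCAGTT, off=8): starts [51] → cuts [59]
  LmaIV (GGGAAAGC, off=2): starts [24, 41] → cuts [26, 43]
  MvoI (CGCTGTT, off=1): starts [3] → cuts [4]
  PtaI (TGTTA, off=5): starts [14, 32] → cuts [19, 37]

All cut coordinates (distinct, sorted): [4, 19, 26, 37, 43, 59, 67]

Fragment lengths:
  [0,4): 4 bp
  [4,19): 15 bp
  [19,26): 7 bp
  [26,37): 11 bp
  [37,43): 6 bp
  [43,59): 16 bp
  [59,67): 8 bp
  [67,78): 11 bp

[4,6,7,8,11,11,15,16]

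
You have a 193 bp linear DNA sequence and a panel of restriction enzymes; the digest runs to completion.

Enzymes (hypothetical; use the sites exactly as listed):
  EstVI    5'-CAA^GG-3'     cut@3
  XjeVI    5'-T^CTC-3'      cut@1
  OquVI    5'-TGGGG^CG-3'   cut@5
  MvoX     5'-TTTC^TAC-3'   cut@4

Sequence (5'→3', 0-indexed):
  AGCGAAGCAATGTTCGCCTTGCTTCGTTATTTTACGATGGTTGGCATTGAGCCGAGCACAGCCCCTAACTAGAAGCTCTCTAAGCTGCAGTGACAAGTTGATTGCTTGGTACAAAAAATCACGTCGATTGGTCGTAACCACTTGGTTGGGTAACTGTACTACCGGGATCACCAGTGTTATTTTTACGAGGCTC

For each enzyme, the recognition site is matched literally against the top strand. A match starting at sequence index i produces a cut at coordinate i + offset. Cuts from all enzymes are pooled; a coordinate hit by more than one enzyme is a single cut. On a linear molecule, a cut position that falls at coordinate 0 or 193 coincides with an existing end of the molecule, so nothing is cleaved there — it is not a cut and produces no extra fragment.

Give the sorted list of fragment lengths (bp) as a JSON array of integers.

[77,116]

Per-enzyme occurrences:
  EstVI (CAAGG, off=3): no sites
  XjeVI TCTC/1: at [76] ⇒ [77]
  OquVI (TGGGGCG, off=5): no sites
  MvoX (TTTCTAC, off=4): no sites

All cut coordinates (distinct, sorted): [77]

Fragment lengths:
  [0,77): 77 bp
  [77,193): 116 bp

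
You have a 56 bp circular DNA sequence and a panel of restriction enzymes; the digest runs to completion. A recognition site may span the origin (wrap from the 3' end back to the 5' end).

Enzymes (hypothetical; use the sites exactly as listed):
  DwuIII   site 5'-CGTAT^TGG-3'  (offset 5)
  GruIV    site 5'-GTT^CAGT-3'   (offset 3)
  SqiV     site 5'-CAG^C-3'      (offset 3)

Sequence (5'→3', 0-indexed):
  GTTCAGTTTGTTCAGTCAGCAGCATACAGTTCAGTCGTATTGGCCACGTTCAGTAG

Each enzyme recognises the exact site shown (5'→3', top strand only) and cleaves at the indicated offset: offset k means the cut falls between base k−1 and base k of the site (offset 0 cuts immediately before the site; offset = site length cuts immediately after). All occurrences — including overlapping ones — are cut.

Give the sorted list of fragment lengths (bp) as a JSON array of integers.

Scan for sites:
  DwuIII (CGTATTGG, off=5): starts [35] → cuts [40]
  GruIV (GTTCAGT, off=3): starts [0, 9, 28, 47] → cuts [3, 12, 31, 50]
  SqiV (CAGC, off=3): starts [16, 19] → cuts [19, 22]

Pooled cuts: [3, 12, 19, 22, 31, 40, 50]

Fragments:
  3→12: 9 bp
  12→19: 7 bp
  19→22: 3 bp
  22→31: 9 bp
  31→40: 9 bp
  40→50: 10 bp
  50→3 (wrap): 56-50+3 = 9 bp

[3,7,9,9,9,9,10]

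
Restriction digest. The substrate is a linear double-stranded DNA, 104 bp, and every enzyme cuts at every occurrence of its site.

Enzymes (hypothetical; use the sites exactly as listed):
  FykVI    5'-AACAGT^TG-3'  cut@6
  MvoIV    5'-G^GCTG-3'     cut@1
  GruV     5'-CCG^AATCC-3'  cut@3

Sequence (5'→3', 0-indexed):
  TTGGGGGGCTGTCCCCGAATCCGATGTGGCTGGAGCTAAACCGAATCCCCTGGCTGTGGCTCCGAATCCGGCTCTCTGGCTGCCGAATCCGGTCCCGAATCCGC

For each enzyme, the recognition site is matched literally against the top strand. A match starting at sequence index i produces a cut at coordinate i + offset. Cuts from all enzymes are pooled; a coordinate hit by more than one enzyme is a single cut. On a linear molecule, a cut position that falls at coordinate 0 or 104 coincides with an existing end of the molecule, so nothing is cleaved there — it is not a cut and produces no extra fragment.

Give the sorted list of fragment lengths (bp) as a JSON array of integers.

[7,7,7,9,10,11,12,12,14,15]

Per-enzyme occurrences:
  FykVI (AACAGTTG, off=6): no sites
  MvoIV GGCTG/1: at [6, 27, 51, 77] ⇒ [7, 28, 52, 78]
  GruV CCGAATCC/3: at [14, 40, 61, 82, 94] ⇒ [17, 43, 64, 85, 97]

Pooled cuts: [7, 17, 28, 43, 52, 64, 78, 85, 97]

Fragments:
  [0,7): 7 bp
  [7,17): 10 bp
  [17,28): 11 bp
  [28,43): 15 bp
  [43,52): 9 bp
  [52,64): 12 bp
  [64,78): 14 bp
  [78,85): 7 bp
  [85,97): 12 bp
  [97,104): 7 bp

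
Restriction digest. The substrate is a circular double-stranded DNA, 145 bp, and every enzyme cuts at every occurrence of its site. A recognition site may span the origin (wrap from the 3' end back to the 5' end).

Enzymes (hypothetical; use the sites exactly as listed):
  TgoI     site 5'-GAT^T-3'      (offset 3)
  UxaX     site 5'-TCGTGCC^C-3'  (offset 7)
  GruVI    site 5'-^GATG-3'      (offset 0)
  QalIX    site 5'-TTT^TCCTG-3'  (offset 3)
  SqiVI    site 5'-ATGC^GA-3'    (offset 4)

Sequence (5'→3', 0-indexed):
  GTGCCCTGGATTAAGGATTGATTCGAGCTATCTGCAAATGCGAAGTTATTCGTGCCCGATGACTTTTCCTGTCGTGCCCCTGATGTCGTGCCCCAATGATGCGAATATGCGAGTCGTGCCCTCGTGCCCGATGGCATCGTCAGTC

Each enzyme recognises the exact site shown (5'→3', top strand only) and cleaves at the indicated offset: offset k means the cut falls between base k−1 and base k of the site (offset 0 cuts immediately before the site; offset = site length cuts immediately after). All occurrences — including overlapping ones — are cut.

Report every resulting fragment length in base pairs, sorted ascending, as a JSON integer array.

Scan for sites:
  TgoI GATT/3: at [8, 15, 19] ⇒ [11, 18, 22]
  UxaX TCGTGCCC/7: at [49, 71, 85, 113, 121, 143] ⇒ [5, 56, 78, 92, 120, 128]
  GruVI GATG/0: at [57, 81, 97, 129] ⇒ [57, 81, 97, 129]
  QalIX TTTTCCTG/3: at [63] ⇒ [66]
  SqiVI ATGCGA/4: at [37, 98, 106] ⇒ [41, 102, 110]

All cut coordinates (distinct, sorted): [5, 11, 18, 22, 41, 56, 57, 66, 78, 81, 92, 97, 102, 110, 120, 128, 129]

Fragment lengths:
  5→11: 6 bp
  11→18: 7 bp
  18→22: 4 bp
  22→41: 19 bp
  41→56: 15 bp
  56→57: 1 bp
  57→66: 9 bp
  66→78: 12 bp
  78→81: 3 bp
  81→92: 11 bp
  92→97: 5 bp
  97→102: 5 bp
  102→110: 8 bp
  110→120: 10 bp
  120→128: 8 bp
  128→129: 1 bp
  129→5 (wrap): 145-129+5 = 21 bp

[1,1,3,4,5,5,6,7,8,8,9,10,11,12,15,19,21]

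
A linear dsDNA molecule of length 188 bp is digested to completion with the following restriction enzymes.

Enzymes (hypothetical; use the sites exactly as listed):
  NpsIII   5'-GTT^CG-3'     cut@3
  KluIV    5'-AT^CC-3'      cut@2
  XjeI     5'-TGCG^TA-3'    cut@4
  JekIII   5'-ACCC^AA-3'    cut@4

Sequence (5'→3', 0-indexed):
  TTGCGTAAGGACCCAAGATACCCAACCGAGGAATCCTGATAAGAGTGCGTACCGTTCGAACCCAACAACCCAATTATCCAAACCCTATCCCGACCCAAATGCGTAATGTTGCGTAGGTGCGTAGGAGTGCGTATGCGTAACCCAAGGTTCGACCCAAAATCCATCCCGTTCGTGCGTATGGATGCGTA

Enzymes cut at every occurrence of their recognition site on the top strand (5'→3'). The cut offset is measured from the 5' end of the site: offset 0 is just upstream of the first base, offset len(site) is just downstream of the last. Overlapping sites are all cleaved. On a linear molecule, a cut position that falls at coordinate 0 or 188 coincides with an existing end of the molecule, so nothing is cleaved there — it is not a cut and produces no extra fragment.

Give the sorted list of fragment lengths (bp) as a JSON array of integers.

[2,4,5,5,6,6,6,6,6,6,6,7,7,7,8,8,8,9,9,10,10,10,11,11,15]

Site scan:
  NpsIII GTTCG/3: at [53, 146, 167] ⇒ [56, 149, 170]
  KluIV ATCC/2: at [32, 75, 86, 158, 162] ⇒ [34, 77, 88, 160, 164]
  XjeI TGCGTA/4: at [1, 45, 99, 109, 117, 127, 133, 172, 182] ⇒ [5, 49, 103, 113, 121, 131, 137, 176, 186]
  JekIII ACCCAA/4: at [10, 19, 59, 67, 92, 139, 151] ⇒ [14, 23, 63, 71, 96, 143, 155]

All cut coordinates (distinct, sorted): [5, 14, 23, 34, 49, 56, 63, 71, 77, 88, 96, 103, 113, 121, 131, 137, 143, 149, 155, 160, 164, 170, 176, 186]

Fragments:
  [0,5): 5 bp
  [5,14): 9 bp
  [14,23): 9 bp
  [23,34): 11 bp
  [34,49): 15 bp
  [49,56): 7 bp
  [56,63): 7 bp
  [63,71): 8 bp
  [71,77): 6 bp
  [77,88): 11 bp
  [88,96): 8 bp
  [96,103): 7 bp
  [103,113): 10 bp
  [113,121): 8 bp
  [121,131): 10 bp
  [131,137): 6 bp
  [137,143): 6 bp
  [143,149): 6 bp
  [149,155): 6 bp
  [155,160): 5 bp
  [160,164): 4 bp
  [164,170): 6 bp
  [170,176): 6 bp
  [176,186): 10 bp
  [186,188): 2 bp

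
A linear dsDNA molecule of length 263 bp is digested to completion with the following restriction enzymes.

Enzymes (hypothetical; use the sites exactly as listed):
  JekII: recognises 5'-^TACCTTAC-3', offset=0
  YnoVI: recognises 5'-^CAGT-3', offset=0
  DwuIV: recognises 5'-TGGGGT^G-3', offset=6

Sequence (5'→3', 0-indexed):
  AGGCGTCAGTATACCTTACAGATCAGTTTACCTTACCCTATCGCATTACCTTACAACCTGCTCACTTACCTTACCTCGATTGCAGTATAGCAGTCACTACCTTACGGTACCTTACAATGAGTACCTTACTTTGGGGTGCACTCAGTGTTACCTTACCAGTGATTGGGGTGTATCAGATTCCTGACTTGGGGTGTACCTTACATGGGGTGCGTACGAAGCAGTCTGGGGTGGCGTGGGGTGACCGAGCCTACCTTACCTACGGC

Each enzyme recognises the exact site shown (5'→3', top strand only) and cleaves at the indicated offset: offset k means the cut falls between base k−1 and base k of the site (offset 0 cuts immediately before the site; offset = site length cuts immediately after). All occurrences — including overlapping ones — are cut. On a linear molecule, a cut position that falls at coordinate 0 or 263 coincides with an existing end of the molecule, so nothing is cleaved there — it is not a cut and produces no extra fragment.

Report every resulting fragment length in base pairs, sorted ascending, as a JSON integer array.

Site scan:
  JekII TACCTTAC/0: at [11, 28, 46, 66, 97, 107, 121, 148, 193, 248] ⇒ [11, 28, 46, 66, 97, 107, 121, 148, 193, 248]
  YnoVI CAGT/0: at [6, 23, 82, 90, 142, 156, 218] ⇒ [6, 23, 82, 90, 142, 156, 218]
  DwuIV TGGGGTG/6: at [131, 163, 186, 202, 223, 233] ⇒ [137, 169, 192, 208, 229, 239]

Pooled cuts: [6, 11, 23, 28, 46, 66, 82, 90, 97, 107, 121, 137, 142, 148, 156, 169, 192, 193, 208, 218, 229, 239, 248]

Fragment lengths:
  [0,6): 6 bp
  [6,11): 5 bp
  [11,23): 12 bp
  [23,28): 5 bp
  [28,46): 18 bp
  [46,66): 20 bp
  [66,82): 16 bp
  [82,90): 8 bp
  [90,97): 7 bp
  [97,107): 10 bp
  [107,121): 14 bp
  [121,137): 16 bp
  [137,142): 5 bp
  [142,148): 6 bp
  [148,156): 8 bp
  [156,169): 13 bp
  [169,192): 23 bp
  [192,193): 1 bp
  [193,208): 15 bp
  [208,218): 10 bp
  [218,229): 11 bp
  [229,239): 10 bp
  [239,248): 9 bp
  [248,263): 15 bp

[1,5,5,5,6,6,7,8,8,9,10,10,10,11,12,13,14,15,15,16,16,18,20,23]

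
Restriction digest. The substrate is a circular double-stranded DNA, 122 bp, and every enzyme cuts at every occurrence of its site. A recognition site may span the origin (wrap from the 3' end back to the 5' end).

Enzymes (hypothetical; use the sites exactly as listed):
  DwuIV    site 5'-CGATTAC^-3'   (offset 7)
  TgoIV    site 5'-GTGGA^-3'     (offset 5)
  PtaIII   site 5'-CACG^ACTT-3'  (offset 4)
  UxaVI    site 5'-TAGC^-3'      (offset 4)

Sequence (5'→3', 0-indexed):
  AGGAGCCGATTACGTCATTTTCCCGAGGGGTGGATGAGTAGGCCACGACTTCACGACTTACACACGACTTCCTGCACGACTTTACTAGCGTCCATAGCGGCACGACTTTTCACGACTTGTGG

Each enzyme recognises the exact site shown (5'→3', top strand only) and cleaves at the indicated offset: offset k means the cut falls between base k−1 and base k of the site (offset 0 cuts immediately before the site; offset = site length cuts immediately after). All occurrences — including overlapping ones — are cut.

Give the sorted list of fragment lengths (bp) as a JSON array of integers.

[6,8,9,9,10,11,11,12,12,13,21]

Scan for sites:
  DwuIV CGATTAC/7: at [6] ⇒ [13]
  TgoIV GTGGA/5: at [29, 118] ⇒ [1, 34]
  PtaIII CACGACTT/4: at [43, 51, 62, 74, 100, 110] ⇒ [47, 55, 66, 78, 104, 114]
  UxaVI TAGC/4: at [85, 94] ⇒ [89, 98]

Pooled cuts: [1, 13, 34, 47, 55, 66, 78, 89, 98, 104, 114]

Fragment lengths:
  1→13: 12 bp
  13→34: 21 bp
  34→47: 13 bp
  47→55: 8 bp
  55→66: 11 bp
  66→78: 12 bp
  78→89: 11 bp
  89→98: 9 bp
  98→104: 6 bp
  104→114: 10 bp
  114→1 (wrap): 122-114+1 = 9 bp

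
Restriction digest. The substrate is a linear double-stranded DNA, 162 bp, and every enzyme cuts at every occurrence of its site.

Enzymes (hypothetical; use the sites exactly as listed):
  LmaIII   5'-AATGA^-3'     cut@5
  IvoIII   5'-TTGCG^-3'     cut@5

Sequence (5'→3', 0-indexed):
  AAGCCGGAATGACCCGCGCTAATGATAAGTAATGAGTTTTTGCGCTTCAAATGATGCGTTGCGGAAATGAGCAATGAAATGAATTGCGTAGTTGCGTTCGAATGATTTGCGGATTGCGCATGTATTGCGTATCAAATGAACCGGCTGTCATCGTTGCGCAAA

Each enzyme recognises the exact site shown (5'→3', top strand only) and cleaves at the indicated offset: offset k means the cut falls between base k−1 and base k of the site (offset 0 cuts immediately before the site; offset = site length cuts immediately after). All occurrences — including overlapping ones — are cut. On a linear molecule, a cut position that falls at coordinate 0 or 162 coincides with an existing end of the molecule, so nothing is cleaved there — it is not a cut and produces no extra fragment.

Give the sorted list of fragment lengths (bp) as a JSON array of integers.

[4,5,6,6,7,7,7,8,9,9,9,10,10,10,11,12,13,19]

Per-enzyme occurrences:
  LmaIII AATGA/5: at [7, 20, 30, 49, 65, 72, 77, 100, 134] ⇒ [12, 25, 35, 54, 70, 77, 82, 105, 139]
  IvoIII TTGCG/5: at [39, 58, 83, 91, 106, 113, 124, 153] ⇒ [44, 63, 88, 96, 111, 118, 129, 158]

All cut coordinates (distinct, sorted): [12, 25, 35, 44, 54, 63, 70, 77, 82, 88, 96, 105, 111, 118, 129, 139, 158]

Fragment lengths:
  [0,12): 12 bp
  [12,25): 13 bp
  [25,35): 10 bp
  [35,44): 9 bp
  [44,54): 10 bp
  [54,63): 9 bp
  [63,70): 7 bp
  [70,77): 7 bp
  [77,82): 5 bp
  [82,88): 6 bp
  [88,96): 8 bp
  [96,105): 9 bp
  [105,111): 6 bp
  [111,118): 7 bp
  [118,129): 11 bp
  [129,139): 10 bp
  [139,158): 19 bp
  [158,162): 4 bp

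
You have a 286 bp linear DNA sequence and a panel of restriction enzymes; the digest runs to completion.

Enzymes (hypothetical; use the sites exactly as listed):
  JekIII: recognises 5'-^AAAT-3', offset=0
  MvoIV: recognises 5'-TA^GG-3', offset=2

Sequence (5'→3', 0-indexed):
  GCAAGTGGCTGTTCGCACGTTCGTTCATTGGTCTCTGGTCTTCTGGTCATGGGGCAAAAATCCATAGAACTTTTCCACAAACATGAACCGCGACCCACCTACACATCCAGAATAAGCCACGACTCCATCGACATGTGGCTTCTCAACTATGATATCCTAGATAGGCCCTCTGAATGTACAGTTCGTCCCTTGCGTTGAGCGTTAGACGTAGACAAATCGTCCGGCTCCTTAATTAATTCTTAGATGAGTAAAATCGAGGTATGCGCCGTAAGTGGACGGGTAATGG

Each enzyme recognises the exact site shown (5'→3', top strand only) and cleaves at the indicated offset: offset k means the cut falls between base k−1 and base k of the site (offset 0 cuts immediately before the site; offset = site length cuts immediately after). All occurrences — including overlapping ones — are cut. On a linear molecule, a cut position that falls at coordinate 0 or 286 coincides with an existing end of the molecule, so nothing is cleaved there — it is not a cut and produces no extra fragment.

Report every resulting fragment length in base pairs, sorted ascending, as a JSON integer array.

Scan for sites:
  JekIII AAAT/0: at [57, 213, 250] ⇒ [57, 213, 250]
  MvoIV TAGG/2: at [161] ⇒ [163]

Pooled cuts: [57, 163, 213, 250]

Fragment lengths:
  [0,57): 57 bp
  [57,163): 106 bp
  [163,213): 50 bp
  [213,250): 37 bp
  [250,286): 36 bp

[36,37,50,57,106]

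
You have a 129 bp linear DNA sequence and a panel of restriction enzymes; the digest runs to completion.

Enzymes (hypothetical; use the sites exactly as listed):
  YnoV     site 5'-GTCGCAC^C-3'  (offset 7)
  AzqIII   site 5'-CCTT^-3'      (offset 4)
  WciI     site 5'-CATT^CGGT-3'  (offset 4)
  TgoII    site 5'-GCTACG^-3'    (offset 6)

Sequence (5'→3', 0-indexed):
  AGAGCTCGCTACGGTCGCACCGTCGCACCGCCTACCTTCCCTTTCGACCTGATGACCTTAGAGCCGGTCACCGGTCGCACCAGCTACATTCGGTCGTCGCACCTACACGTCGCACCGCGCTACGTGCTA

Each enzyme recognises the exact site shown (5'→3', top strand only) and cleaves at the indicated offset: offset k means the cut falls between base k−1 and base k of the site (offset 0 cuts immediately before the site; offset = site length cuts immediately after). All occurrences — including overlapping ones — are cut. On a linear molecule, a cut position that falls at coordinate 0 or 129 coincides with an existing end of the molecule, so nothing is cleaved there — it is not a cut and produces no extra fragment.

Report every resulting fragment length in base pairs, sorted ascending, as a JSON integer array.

[5,5,7,8,9,10,10,12,13,13,16,21]

Site scan:
  YnoV (GTCGCACC, off=7): starts [13, 21, 73, 95, 108] → cuts [20, 28, 80, 102, 115]
  AzqIII (CCTT, off=4): starts [34, 39, 55] → cuts [38, 43, 59]
  WciI (CATTCGGT, off=4): starts [86] → cuts [90]
  TgoII (GCTACG, off=6): starts [7, 118] → cuts [13, 124]

Pooled cuts: [13, 20, 28, 38, 43, 59, 80, 90, 102, 115, 124]

Fragment lengths:
  [0,13): 13 bp
  [13,20): 7 bp
  [20,28): 8 bp
  [28,38): 10 bp
  [38,43): 5 bp
  [43,59): 16 bp
  [59,80): 21 bp
  [80,90): 10 bp
  [90,102): 12 bp
  [102,115): 13 bp
  [115,124): 9 bp
  [124,129): 5 bp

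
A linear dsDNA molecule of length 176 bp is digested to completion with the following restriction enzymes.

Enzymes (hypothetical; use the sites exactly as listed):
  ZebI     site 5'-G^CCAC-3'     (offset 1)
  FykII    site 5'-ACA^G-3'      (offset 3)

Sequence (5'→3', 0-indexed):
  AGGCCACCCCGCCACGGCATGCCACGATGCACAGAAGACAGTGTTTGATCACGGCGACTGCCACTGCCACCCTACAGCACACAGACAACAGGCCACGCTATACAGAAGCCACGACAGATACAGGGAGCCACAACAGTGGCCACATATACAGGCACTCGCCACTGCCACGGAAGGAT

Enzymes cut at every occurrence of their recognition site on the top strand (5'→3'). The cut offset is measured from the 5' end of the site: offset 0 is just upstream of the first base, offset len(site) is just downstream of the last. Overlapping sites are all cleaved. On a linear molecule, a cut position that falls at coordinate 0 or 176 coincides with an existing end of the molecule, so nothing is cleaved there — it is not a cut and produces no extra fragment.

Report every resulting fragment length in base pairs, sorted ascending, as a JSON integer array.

[2,3,4,4,5,6,6,6,7,7,7,8,8,8,8,10,10,11,12,12,12,20]

Site scan:
  ZebI GCCAC/1: at [2, 10, 20, 59, 65, 91, 107, 126, 138, 157, 163] ⇒ [3, 11, 21, 60, 66, 92, 108, 127, 139, 158, 164]
  FykII ACAG/3: at [30, 37, 73, 80, 87, 101, 113, 119, 132, 147] ⇒ [33, 40, 76, 83, 90, 104, 116, 122, 135, 150]

Pooled cuts: [3, 11, 21, 33, 40, 60, 66, 76, 83, 90, 92, 104, 108, 116, 122, 127, 135, 139, 150, 158, 164]

Fragment lengths:
  [0,3): 3 bp
  [3,11): 8 bp
  [11,21): 10 bp
  [21,33): 12 bp
  [33,40): 7 bp
  [40,60): 20 bp
  [60,66): 6 bp
  [66,76): 10 bp
  [76,83): 7 bp
  [83,90): 7 bp
  [90,92): 2 bp
  [92,104): 12 bp
  [104,108): 4 bp
  [108,116): 8 bp
  [116,122): 6 bp
  [122,127): 5 bp
  [127,135): 8 bp
  [135,139): 4 bp
  [139,150): 11 bp
  [150,158): 8 bp
  [158,164): 6 bp
  [164,176): 12 bp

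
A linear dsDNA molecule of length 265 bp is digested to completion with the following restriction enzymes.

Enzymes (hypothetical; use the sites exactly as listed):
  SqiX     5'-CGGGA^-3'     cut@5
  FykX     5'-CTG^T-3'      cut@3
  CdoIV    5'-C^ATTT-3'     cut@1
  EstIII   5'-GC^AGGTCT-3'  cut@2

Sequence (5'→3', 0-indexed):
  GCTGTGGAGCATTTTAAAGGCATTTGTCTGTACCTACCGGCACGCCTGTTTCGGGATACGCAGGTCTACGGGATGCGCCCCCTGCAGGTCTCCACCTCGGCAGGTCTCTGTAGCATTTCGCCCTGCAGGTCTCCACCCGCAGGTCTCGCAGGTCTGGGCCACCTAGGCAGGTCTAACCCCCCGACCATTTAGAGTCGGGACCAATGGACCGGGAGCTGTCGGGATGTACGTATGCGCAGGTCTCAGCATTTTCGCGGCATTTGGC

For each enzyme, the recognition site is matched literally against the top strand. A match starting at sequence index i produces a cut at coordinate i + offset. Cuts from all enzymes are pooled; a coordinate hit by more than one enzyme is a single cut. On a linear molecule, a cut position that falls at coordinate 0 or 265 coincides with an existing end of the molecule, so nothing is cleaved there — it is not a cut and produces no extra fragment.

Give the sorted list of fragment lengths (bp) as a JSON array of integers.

[4,4,4,5,6,6,7,8,9,9,9,10,11,11,12,12,12,13,14,14,14,16,18,18,19]

Per-enzyme occurrences:
  SqiX (CGGGA, off=5): starts [51, 68, 195, 209, 219] → cuts [56, 73, 200, 214, 224]
  FykX (CTGT, off=3): starts [1, 27, 45, 107, 215] → cuts [4, 30, 48, 110, 218]
  CdoIV (CATTT, off=1): starts [9, 20, 113, 185, 246, 257] → cuts [10, 21, 114, 186, 247, 258]
  EstIII (GCAGGTCT, off=2): starts [59, 83, 99, 124, 138, 147, 166, 235] → cuts [61, 85, 101, 126, 140, 149, 168, 237]

All cut coordinates (distinct, sorted): [4, 10, 21, 30, 48, 56, 61, 73, 85, 101, 110, 114, 126, 140, 149, 168, 186, 200, 214, 218, 224, 237, 247, 258]

Fragment lengths:
  [0,4): 4 bp
  [4,10): 6 bp
  [10,21): 11 bp
  [21,30): 9 bp
  [30,48): 18 bp
  [48,56): 8 bp
  [56,61): 5 bp
  [61,73): 12 bp
  [73,85): 12 bp
  [85,101): 16 bp
  [101,110): 9 bp
  [110,114): 4 bp
  [114,126): 12 bp
  [126,140): 14 bp
  [140,149): 9 bp
  [149,168): 19 bp
  [168,186): 18 bp
  [186,200): 14 bp
  [200,214): 14 bp
  [214,218): 4 bp
  [218,224): 6 bp
  [224,237): 13 bp
  [237,247): 10 bp
  [247,258): 11 bp
  [258,265): 7 bp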